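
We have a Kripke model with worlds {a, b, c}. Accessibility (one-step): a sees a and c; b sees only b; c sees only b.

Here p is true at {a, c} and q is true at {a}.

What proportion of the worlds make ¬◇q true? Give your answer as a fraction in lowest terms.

2/3

a: ◇q is T. ✗
b: ◇q is F. ✓
c: ◇q is F. ✓
That's 2 of 3 worlds, so 2/3.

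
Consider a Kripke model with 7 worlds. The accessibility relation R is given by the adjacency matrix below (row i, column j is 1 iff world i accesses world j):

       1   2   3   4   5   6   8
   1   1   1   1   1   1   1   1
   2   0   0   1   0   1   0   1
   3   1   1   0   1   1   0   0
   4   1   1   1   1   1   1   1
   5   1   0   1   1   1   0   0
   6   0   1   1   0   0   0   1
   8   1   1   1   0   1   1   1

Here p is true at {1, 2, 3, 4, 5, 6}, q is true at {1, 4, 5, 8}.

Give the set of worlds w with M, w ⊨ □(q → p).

1: successors {1, 2, 3, 4, 5, 6, 8}; q → p there: 1:T, 2:T, 3:T, 4:T, 5:T, 6:T, 8:F. ✗
2: successors {3, 5, 8}; q → p there: 3:T, 5:T, 8:F. ✗
3: successors {1, 2, 4, 5}; q → p there: 1:T, 2:T, 4:T, 5:T. ✓
4: successors {1, 2, 3, 4, 5, 6, 8}; q → p there: 1:T, 2:T, 3:T, 4:T, 5:T, 6:T, 8:F. ✗
5: successors {1, 3, 4, 5}; q → p there: 1:T, 3:T, 4:T, 5:T. ✓
6: successors {2, 3, 8}; q → p there: 2:T, 3:T, 8:F. ✗
8: successors {1, 2, 3, 5, 6, 8}; q → p there: 1:T, 2:T, 3:T, 5:T, 6:T, 8:F. ✗

{3, 5}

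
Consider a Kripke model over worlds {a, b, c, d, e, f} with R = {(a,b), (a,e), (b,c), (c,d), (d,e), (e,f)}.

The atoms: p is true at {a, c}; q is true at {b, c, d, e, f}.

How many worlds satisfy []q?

a: successors {b, e}; q there: b:T, e:T. ✓
b: successors {c}; q there: c:T. ✓
c: successors {d}; q there: d:T. ✓
d: successors {e}; q there: e:T. ✓
e: successors {f}; q there: f:T. ✓
f: no successors, so []q holds vacuously. ✓
Satisfying worlds: {a, b, c, d, e, f}.

6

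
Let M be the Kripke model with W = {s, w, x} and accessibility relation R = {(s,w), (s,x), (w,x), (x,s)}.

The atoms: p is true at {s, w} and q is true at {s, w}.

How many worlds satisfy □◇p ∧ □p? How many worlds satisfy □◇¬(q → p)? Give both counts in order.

1 and 0

For □◇p ∧ □p:
s: □◇p is F, □p is F. ✗
w: □◇p is T, □p is F. ✗
x: □◇p is T, □p is T. ✓
— 1 world.
For □◇¬(q → p):
s: successors {w, x}; ◇¬(q → p) there: w:F, x:F. ✗
w: successors {x}; ◇¬(q → p) there: x:F. ✗
x: successors {s}; ◇¬(q → p) there: s:F. ✗
— 0 worlds.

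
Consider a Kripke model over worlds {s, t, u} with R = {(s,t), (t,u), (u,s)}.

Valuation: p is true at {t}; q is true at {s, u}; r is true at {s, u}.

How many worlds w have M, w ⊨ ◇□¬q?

1

s: successors {t}; □¬q there: t:F. ✗
t: successors {u}; □¬q there: u:F. ✗
u: successors {s}; □¬q there: s:T. ✓
Satisfying worlds: {u}.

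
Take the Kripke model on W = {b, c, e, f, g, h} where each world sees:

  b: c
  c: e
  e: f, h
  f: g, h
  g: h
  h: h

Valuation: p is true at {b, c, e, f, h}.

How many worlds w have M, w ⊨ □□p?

5

b: successors {c}; □p there: c:T. ✓
c: successors {e}; □p there: e:T. ✓
e: successors {f, h}; □p there: f:F, h:T. ✗
f: successors {g, h}; □p there: g:T, h:T. ✓
g: successors {h}; □p there: h:T. ✓
h: successors {h}; □p there: h:T. ✓
Satisfying worlds: {b, c, f, g, h}.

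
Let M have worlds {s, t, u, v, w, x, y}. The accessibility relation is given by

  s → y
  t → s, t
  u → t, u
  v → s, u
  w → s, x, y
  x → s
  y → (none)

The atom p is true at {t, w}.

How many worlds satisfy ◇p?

2

s: successors {y}; p there: y:F. ✗
t: successors {s, t}; p there: s:F, t:T. ✓
u: successors {t, u}; p there: t:T, u:F. ✓
v: successors {s, u}; p there: s:F, u:F. ✗
w: successors {s, x, y}; p there: s:F, x:F, y:F. ✗
x: successors {s}; p there: s:F. ✗
y: no successors, so ◇p fails. ✗
Satisfying worlds: {t, u}.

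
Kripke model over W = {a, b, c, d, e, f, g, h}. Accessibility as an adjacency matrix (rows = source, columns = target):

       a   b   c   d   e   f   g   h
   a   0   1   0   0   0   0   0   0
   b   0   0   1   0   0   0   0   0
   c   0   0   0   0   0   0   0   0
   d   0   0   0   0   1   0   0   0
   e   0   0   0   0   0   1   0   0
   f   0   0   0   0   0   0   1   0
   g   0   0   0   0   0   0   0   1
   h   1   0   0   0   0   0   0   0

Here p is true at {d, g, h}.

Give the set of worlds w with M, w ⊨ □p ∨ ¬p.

a: □p is F, ¬p is T. ✓
b: □p is F, ¬p is T. ✓
c: □p is T, ¬p is T. ✓
d: □p is F, ¬p is F. ✗
e: □p is F, ¬p is T. ✓
f: □p is T, ¬p is T. ✓
g: □p is T, ¬p is F. ✓
h: □p is F, ¬p is F. ✗

{a, b, c, e, f, g}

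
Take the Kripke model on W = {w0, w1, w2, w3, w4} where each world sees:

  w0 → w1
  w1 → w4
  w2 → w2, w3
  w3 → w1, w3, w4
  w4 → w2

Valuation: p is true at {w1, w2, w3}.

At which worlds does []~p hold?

w0: successors {w1}; ~p there: w1:F. ✗
w1: successors {w4}; ~p there: w4:T. ✓
w2: successors {w2, w3}; ~p there: w2:F, w3:F. ✗
w3: successors {w1, w3, w4}; ~p there: w1:F, w3:F, w4:T. ✗
w4: successors {w2}; ~p there: w2:F. ✗

{w1}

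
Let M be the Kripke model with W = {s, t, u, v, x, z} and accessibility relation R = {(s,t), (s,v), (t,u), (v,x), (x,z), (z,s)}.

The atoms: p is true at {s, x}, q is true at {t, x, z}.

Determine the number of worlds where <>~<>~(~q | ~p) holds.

5

s: successors {t, v}; ~<>~(~q | ~p) there: t:T, v:F. ✓
t: successors {u}; ~<>~(~q | ~p) there: u:T. ✓
u: no successors, so <>~<>~(~q | ~p) fails. ✗
v: successors {x}; ~<>~(~q | ~p) there: x:T. ✓
x: successors {z}; ~<>~(~q | ~p) there: z:T. ✓
z: successors {s}; ~<>~(~q | ~p) there: s:T. ✓
Satisfying worlds: {s, t, v, x, z}.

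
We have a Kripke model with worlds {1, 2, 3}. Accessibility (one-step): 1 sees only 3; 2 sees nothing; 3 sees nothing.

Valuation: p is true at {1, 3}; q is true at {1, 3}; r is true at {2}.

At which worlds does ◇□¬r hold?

1: successors {3}; □¬r there: 3:T. ✓
2: no successors, so ◇□¬r fails. ✗
3: no successors, so ◇□¬r fails. ✗

{1}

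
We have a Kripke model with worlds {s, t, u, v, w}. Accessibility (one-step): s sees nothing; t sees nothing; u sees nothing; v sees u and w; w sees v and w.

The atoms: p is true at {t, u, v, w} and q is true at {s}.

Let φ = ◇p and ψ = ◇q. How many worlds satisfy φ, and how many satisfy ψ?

For ◇p:
s: no successors, so ◇p fails. ✗
t: no successors, so ◇p fails. ✗
u: no successors, so ◇p fails. ✗
v: successors {u, w}; p there: u:T, w:T. ✓
w: successors {v, w}; p there: v:T, w:T. ✓
— 2 worlds.
For ◇q:
s: no successors, so ◇q fails. ✗
t: no successors, so ◇q fails. ✗
u: no successors, so ◇q fails. ✗
v: successors {u, w}; q there: u:F, w:F. ✗
w: successors {v, w}; q there: v:F, w:F. ✗
— 0 worlds.

2 and 0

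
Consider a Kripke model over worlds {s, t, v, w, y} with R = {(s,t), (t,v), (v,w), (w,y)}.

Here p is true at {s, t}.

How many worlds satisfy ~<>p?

4

s: <>p is T. ✗
t: <>p is F. ✓
v: <>p is F. ✓
w: <>p is F. ✓
y: <>p is F. ✓
Satisfying worlds: {t, v, w, y}.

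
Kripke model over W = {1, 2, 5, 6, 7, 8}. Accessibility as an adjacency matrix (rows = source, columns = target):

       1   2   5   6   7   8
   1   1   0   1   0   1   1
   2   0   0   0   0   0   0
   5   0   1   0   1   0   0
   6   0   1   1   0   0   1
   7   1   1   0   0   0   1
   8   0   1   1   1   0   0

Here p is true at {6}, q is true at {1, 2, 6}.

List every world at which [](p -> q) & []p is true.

{2}

1: [](p -> q) is T, []p is F. ✗
2: [](p -> q) is T, []p is T. ✓
5: [](p -> q) is T, []p is F. ✗
6: [](p -> q) is T, []p is F. ✗
7: [](p -> q) is T, []p is F. ✗
8: [](p -> q) is T, []p is F. ✗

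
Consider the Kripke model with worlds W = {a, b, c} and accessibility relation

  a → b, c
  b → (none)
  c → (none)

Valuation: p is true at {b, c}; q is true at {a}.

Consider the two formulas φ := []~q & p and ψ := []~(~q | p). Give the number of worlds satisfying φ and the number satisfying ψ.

2 and 2

For []~q & p:
a: []~q is T, p is F. ✗
b: []~q is T, p is T. ✓
c: []~q is T, p is T. ✓
— 2 worlds.
For []~(~q | p):
a: successors {b, c}; ~(~q | p) there: b:F, c:F. ✗
b: no successors, so []~(~q | p) holds vacuously. ✓
c: no successors, so []~(~q | p) holds vacuously. ✓
— 2 worlds.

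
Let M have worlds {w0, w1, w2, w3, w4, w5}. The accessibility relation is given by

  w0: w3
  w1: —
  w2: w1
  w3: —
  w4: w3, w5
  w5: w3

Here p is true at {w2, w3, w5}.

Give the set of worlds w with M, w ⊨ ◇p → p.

{w1, w2, w3, w5}

w0: ◇p is T, p is F. ✗
w1: ◇p is F, p is F. ✓
w2: ◇p is F, p is T. ✓
w3: ◇p is F, p is T. ✓
w4: ◇p is T, p is F. ✗
w5: ◇p is T, p is T. ✓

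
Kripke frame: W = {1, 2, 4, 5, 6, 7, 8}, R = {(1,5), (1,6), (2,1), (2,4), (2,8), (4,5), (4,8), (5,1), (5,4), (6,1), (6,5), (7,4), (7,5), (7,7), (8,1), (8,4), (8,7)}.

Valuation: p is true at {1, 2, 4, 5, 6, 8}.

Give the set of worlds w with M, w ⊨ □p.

{1, 2, 4, 5, 6}

1: successors {5, 6}; p there: 5:T, 6:T. ✓
2: successors {1, 4, 8}; p there: 1:T, 4:T, 8:T. ✓
4: successors {5, 8}; p there: 5:T, 8:T. ✓
5: successors {1, 4}; p there: 1:T, 4:T. ✓
6: successors {1, 5}; p there: 1:T, 5:T. ✓
7: successors {4, 5, 7}; p there: 4:T, 5:T, 7:F. ✗
8: successors {1, 4, 7}; p there: 1:T, 4:T, 7:F. ✗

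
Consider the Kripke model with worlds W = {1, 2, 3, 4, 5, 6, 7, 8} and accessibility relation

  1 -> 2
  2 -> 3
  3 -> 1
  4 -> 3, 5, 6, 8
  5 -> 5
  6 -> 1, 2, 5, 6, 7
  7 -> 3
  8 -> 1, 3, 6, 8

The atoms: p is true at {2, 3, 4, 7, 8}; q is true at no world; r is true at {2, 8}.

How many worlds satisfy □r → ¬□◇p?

7

1: □r is T, ¬□◇p is F. ✗
2: □r is F, ¬□◇p is T. ✓
3: □r is F, ¬□◇p is F. ✓
4: □r is F, ¬□◇p is T. ✓
5: □r is F, ¬□◇p is T. ✓
6: □r is F, ¬□◇p is T. ✓
7: □r is F, ¬□◇p is T. ✓
8: □r is F, ¬□◇p is T. ✓
Satisfying worlds: {2, 3, 4, 5, 6, 7, 8}.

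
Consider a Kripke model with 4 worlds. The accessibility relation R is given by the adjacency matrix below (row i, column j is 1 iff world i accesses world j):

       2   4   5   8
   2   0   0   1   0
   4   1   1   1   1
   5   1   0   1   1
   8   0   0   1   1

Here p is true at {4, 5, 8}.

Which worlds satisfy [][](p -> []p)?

2: successors {5}; [](p -> []p) there: 5:F. ✗
4: successors {2, 4, 5, 8}; [](p -> []p) there: 2:F, 4:F, 5:F, 8:F. ✗
5: successors {2, 5, 8}; [](p -> []p) there: 2:F, 5:F, 8:F. ✗
8: successors {5, 8}; [](p -> []p) there: 5:F, 8:F. ✗

∅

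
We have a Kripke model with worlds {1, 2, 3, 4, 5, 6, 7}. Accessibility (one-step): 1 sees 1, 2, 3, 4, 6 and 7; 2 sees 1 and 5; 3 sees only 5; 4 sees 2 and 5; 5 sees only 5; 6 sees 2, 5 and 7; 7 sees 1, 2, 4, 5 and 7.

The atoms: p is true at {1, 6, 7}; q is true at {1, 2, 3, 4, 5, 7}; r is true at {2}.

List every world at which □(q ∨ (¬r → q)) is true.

{2, 3, 4, 5, 6, 7}

1: successors {1, 2, 3, 4, 6, 7}; q ∨ (¬r → q) there: 1:T, 2:T, 3:T, 4:T, 6:F, 7:T. ✗
2: successors {1, 5}; q ∨ (¬r → q) there: 1:T, 5:T. ✓
3: successors {5}; q ∨ (¬r → q) there: 5:T. ✓
4: successors {2, 5}; q ∨ (¬r → q) there: 2:T, 5:T. ✓
5: successors {5}; q ∨ (¬r → q) there: 5:T. ✓
6: successors {2, 5, 7}; q ∨ (¬r → q) there: 2:T, 5:T, 7:T. ✓
7: successors {1, 2, 4, 5, 7}; q ∨ (¬r → q) there: 1:T, 2:T, 4:T, 5:T, 7:T. ✓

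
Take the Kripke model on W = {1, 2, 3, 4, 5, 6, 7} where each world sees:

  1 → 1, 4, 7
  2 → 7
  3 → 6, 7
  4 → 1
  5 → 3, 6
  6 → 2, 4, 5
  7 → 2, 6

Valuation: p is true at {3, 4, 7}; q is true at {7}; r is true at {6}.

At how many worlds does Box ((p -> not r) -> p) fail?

6

1: successors {1, 4, 7}; (p -> not r) -> p there: 1:F, 4:T, 7:T. ✗
2: successors {7}; (p -> not r) -> p there: 7:T. ✓
3: successors {6, 7}; (p -> not r) -> p there: 6:F, 7:T. ✗
4: successors {1}; (p -> not r) -> p there: 1:F. ✗
5: successors {3, 6}; (p -> not r) -> p there: 3:T, 6:F. ✗
6: successors {2, 4, 5}; (p -> not r) -> p there: 2:F, 4:T, 5:F. ✗
7: successors {2, 6}; (p -> not r) -> p there: 2:F, 6:F. ✗
Satisfying worlds: {2}.
So Box ((p -> not r) -> p) fails at the other 6 worlds.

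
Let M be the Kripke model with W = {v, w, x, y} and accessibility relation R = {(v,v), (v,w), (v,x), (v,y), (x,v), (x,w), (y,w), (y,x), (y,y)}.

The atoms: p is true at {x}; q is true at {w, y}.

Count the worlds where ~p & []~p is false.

3

v: ~p is T, []~p is F. ✗
w: ~p is T, []~p is T. ✓
x: ~p is F, []~p is T. ✗
y: ~p is T, []~p is F. ✗
Satisfying worlds: {w}.
So ~p & []~p fails at the other 3 worlds.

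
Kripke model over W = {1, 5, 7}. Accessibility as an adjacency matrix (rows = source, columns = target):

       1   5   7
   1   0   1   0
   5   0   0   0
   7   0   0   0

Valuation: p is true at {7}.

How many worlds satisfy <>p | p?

1: <>p is F, p is F. ✗
5: <>p is F, p is F. ✗
7: <>p is F, p is T. ✓
Satisfying worlds: {7}.

1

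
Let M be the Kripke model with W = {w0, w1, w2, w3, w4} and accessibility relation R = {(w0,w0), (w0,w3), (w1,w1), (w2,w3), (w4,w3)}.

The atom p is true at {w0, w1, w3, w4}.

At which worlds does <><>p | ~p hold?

{w0, w1, w2}

w0: <><>p is T, ~p is F. ✓
w1: <><>p is T, ~p is F. ✓
w2: <><>p is F, ~p is T. ✓
w3: <><>p is F, ~p is F. ✗
w4: <><>p is F, ~p is F. ✗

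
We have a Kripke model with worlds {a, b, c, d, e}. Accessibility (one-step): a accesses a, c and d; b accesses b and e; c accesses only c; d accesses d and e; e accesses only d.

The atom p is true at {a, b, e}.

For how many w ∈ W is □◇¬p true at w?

4

a: successors {a, c, d}; ◇¬p there: a:T, c:T, d:T. ✓
b: successors {b, e}; ◇¬p there: b:F, e:T. ✗
c: successors {c}; ◇¬p there: c:T. ✓
d: successors {d, e}; ◇¬p there: d:T, e:T. ✓
e: successors {d}; ◇¬p there: d:T. ✓
Satisfying worlds: {a, c, d, e}.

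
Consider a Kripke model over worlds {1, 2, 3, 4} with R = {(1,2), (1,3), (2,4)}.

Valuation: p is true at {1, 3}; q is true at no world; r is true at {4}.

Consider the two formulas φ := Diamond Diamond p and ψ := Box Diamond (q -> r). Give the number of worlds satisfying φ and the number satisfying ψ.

For Diamond Diamond p:
1: successors {2, 3}; Diamond p there: 2:F, 3:F. ✗
2: successors {4}; Diamond p there: 4:F. ✗
3: no successors, so Diamond Diamond p fails. ✗
4: no successors, so Diamond Diamond p fails. ✗
— 0 worlds.
For Box Diamond (q -> r):
1: successors {2, 3}; Diamond (q -> r) there: 2:T, 3:F. ✗
2: successors {4}; Diamond (q -> r) there: 4:F. ✗
3: no successors, so Box Diamond (q -> r) holds vacuously. ✓
4: no successors, so Box Diamond (q -> r) holds vacuously. ✓
— 2 worlds.

0 and 2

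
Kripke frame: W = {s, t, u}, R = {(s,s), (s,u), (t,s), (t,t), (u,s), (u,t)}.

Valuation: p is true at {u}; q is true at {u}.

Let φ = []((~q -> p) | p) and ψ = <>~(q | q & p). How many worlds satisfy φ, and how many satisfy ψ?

0 and 3

For []((~q -> p) | p):
s: successors {s, u}; (~q -> p) | p there: s:F, u:T. ✗
t: successors {s, t}; (~q -> p) | p there: s:F, t:F. ✗
u: successors {s, t}; (~q -> p) | p there: s:F, t:F. ✗
— 0 worlds.
For <>~(q | q & p):
s: successors {s, u}; ~(q | q & p) there: s:T, u:F. ✓
t: successors {s, t}; ~(q | q & p) there: s:T, t:T. ✓
u: successors {s, t}; ~(q | q & p) there: s:T, t:T. ✓
— 3 worlds.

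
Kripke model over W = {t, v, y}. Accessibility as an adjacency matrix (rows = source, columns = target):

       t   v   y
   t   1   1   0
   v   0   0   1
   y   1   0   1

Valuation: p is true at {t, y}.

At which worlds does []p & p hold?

t: []p is F, p is T. ✗
v: []p is T, p is F. ✗
y: []p is T, p is T. ✓

{y}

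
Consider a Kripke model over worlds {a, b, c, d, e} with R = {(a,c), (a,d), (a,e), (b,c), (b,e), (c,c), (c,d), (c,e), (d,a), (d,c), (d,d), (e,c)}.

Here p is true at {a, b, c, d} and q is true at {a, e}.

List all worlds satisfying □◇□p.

a: successors {c, d, e}; ◇□p there: c:T, d:T, e:F. ✗
b: successors {c, e}; ◇□p there: c:T, e:F. ✗
c: successors {c, d, e}; ◇□p there: c:T, d:T, e:F. ✗
d: successors {a, c, d}; ◇□p there: a:T, c:T, d:T. ✓
e: successors {c}; ◇□p there: c:T. ✓

{d, e}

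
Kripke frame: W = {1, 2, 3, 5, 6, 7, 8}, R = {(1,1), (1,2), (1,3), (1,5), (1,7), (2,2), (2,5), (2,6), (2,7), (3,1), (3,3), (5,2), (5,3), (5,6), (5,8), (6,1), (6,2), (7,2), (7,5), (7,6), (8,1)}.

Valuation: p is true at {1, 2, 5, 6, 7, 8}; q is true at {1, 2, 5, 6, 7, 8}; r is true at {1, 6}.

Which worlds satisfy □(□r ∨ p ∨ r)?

1: successors {1, 2, 3, 5, 7}; □r ∨ p ∨ r there: 1:T, 2:T, 3:F, 5:T, 7:T. ✗
2: successors {2, 5, 6, 7}; □r ∨ p ∨ r there: 2:T, 5:T, 6:T, 7:T. ✓
3: successors {1, 3}; □r ∨ p ∨ r there: 1:T, 3:F. ✗
5: successors {2, 3, 6, 8}; □r ∨ p ∨ r there: 2:T, 3:F, 6:T, 8:T. ✗
6: successors {1, 2}; □r ∨ p ∨ r there: 1:T, 2:T. ✓
7: successors {2, 5, 6}; □r ∨ p ∨ r there: 2:T, 5:T, 6:T. ✓
8: successors {1}; □r ∨ p ∨ r there: 1:T. ✓

{2, 6, 7, 8}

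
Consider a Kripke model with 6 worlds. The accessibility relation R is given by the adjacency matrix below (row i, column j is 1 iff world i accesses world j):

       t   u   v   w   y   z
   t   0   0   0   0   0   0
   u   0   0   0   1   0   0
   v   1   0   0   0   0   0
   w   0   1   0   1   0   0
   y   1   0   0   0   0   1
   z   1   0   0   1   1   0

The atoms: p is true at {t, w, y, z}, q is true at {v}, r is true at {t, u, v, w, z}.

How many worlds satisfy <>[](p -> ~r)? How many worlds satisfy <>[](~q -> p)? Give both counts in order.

3 and 4

For <>[](p -> ~r):
t: no successors, so <>[](p -> ~r) fails. ✗
u: successors {w}; [](p -> ~r) there: w:F. ✗
v: successors {t}; [](p -> ~r) there: t:T. ✓
w: successors {u, w}; [](p -> ~r) there: u:F, w:F. ✗
y: successors {t, z}; [](p -> ~r) there: t:T, z:F. ✓
z: successors {t, w, y}; [](p -> ~r) there: t:T, w:F, y:F. ✓
— 3 worlds.
For <>[](~q -> p):
t: no successors, so <>[](~q -> p) fails. ✗
u: successors {w}; [](~q -> p) there: w:F. ✗
v: successors {t}; [](~q -> p) there: t:T. ✓
w: successors {u, w}; [](~q -> p) there: u:T, w:F. ✓
y: successors {t, z}; [](~q -> p) there: t:T, z:T. ✓
z: successors {t, w, y}; [](~q -> p) there: t:T, w:F, y:T. ✓
— 4 worlds.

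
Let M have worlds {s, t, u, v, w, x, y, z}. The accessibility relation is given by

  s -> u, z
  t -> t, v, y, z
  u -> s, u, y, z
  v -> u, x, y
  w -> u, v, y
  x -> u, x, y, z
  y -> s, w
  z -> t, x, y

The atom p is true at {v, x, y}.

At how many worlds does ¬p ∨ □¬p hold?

6

s: ¬p is T, □¬p is T. ✓
t: ¬p is T, □¬p is F. ✓
u: ¬p is T, □¬p is F. ✓
v: ¬p is F, □¬p is F. ✗
w: ¬p is T, □¬p is F. ✓
x: ¬p is F, □¬p is F. ✗
y: ¬p is F, □¬p is T. ✓
z: ¬p is T, □¬p is F. ✓
Satisfying worlds: {s, t, u, w, y, z}.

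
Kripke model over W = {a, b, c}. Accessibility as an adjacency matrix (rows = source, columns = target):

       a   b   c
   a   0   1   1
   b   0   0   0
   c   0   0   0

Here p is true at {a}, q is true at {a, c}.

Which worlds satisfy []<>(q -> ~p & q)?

a: successors {b, c}; <>(q -> ~p & q) there: b:F, c:F. ✗
b: no successors, so []<>(q -> ~p & q) holds vacuously. ✓
c: no successors, so []<>(q -> ~p & q) holds vacuously. ✓

{b, c}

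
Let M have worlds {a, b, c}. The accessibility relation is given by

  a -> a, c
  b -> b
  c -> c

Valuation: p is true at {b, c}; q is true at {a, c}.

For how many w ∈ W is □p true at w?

2

a: successors {a, c}; p there: a:F, c:T. ✗
b: successors {b}; p there: b:T. ✓
c: successors {c}; p there: c:T. ✓
Satisfying worlds: {b, c}.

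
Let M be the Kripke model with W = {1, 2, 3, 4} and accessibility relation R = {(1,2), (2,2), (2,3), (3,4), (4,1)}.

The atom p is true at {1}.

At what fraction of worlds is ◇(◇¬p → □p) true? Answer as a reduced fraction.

1/4

1: successors {2}; ◇¬p → □p there: 2:F. ✗
2: successors {2, 3}; ◇¬p → □p there: 2:F, 3:F. ✗
3: successors {4}; ◇¬p → □p there: 4:T. ✓
4: successors {1}; ◇¬p → □p there: 1:F. ✗
That's 1 of 4 worlds, so 1/4.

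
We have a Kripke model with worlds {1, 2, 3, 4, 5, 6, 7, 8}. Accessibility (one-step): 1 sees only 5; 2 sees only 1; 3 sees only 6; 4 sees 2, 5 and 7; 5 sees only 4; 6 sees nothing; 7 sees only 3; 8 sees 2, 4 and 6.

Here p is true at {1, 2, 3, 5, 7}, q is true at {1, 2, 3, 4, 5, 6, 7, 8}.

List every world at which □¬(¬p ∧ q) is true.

1: successors {5}; ¬(¬p ∧ q) there: 5:T. ✓
2: successors {1}; ¬(¬p ∧ q) there: 1:T. ✓
3: successors {6}; ¬(¬p ∧ q) there: 6:F. ✗
4: successors {2, 5, 7}; ¬(¬p ∧ q) there: 2:T, 5:T, 7:T. ✓
5: successors {4}; ¬(¬p ∧ q) there: 4:F. ✗
6: no successors, so □¬(¬p ∧ q) holds vacuously. ✓
7: successors {3}; ¬(¬p ∧ q) there: 3:T. ✓
8: successors {2, 4, 6}; ¬(¬p ∧ q) there: 2:T, 4:F, 6:F. ✗

{1, 2, 4, 6, 7}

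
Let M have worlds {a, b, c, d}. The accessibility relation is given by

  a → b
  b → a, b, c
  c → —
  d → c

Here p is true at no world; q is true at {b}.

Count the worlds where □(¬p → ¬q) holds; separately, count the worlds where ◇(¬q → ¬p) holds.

2 and 3

For □(¬p → ¬q):
a: successors {b}; ¬p → ¬q there: b:F. ✗
b: successors {a, b, c}; ¬p → ¬q there: a:T, b:F, c:T. ✗
c: no successors, so □(¬p → ¬q) holds vacuously. ✓
d: successors {c}; ¬p → ¬q there: c:T. ✓
— 2 worlds.
For ◇(¬q → ¬p):
a: successors {b}; ¬q → ¬p there: b:T. ✓
b: successors {a, b, c}; ¬q → ¬p there: a:T, b:T, c:T. ✓
c: no successors, so ◇(¬q → ¬p) fails. ✗
d: successors {c}; ¬q → ¬p there: c:T. ✓
— 3 worlds.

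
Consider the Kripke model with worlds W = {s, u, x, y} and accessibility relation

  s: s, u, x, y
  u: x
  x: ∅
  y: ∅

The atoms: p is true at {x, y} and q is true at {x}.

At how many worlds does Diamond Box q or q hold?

3

s: Diamond Box q is T, q is F. ✓
u: Diamond Box q is T, q is F. ✓
x: Diamond Box q is F, q is T. ✓
y: Diamond Box q is F, q is F. ✗
Satisfying worlds: {s, u, x}.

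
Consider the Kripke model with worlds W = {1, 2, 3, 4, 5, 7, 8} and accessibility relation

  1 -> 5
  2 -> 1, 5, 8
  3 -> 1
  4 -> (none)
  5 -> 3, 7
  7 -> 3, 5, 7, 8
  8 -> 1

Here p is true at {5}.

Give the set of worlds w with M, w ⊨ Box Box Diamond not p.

{1, 3, 4, 8}

1: successors {5}; Box Diamond not p there: 5:T. ✓
2: successors {1, 5, 8}; Box Diamond not p there: 1:T, 5:T, 8:F. ✗
3: successors {1}; Box Diamond not p there: 1:T. ✓
4: no successors, so Box Box Diamond not p holds vacuously. ✓
5: successors {3, 7}; Box Diamond not p there: 3:F, 7:T. ✗
7: successors {3, 5, 7, 8}; Box Diamond not p there: 3:F, 5:T, 7:T, 8:F. ✗
8: successors {1}; Box Diamond not p there: 1:T. ✓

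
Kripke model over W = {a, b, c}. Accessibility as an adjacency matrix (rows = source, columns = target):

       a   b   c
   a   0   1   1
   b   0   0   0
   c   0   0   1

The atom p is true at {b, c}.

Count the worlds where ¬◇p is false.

a: ◇p is T. ✗
b: ◇p is F. ✓
c: ◇p is T. ✗
Satisfying worlds: {b}.
So ¬◇p fails at the other 2 worlds.

2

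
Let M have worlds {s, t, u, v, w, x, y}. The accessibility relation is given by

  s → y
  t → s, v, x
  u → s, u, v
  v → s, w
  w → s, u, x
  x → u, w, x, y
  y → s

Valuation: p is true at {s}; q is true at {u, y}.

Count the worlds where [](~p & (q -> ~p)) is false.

5

s: successors {y}; ~p & (q -> ~p) there: y:T. ✓
t: successors {s, v, x}; ~p & (q -> ~p) there: s:F, v:T, x:T. ✗
u: successors {s, u, v}; ~p & (q -> ~p) there: s:F, u:T, v:T. ✗
v: successors {s, w}; ~p & (q -> ~p) there: s:F, w:T. ✗
w: successors {s, u, x}; ~p & (q -> ~p) there: s:F, u:T, x:T. ✗
x: successors {u, w, x, y}; ~p & (q -> ~p) there: u:T, w:T, x:T, y:T. ✓
y: successors {s}; ~p & (q -> ~p) there: s:F. ✗
Satisfying worlds: {s, x}.
So [](~p & (q -> ~p)) fails at the other 5 worlds.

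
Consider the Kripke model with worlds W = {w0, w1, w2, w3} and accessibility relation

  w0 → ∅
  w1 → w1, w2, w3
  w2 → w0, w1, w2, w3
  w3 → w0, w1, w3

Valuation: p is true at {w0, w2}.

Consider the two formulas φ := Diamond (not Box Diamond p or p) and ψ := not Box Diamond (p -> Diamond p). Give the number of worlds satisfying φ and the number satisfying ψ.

For Diamond (not Box Diamond p or p):
w0: no successors, so Diamond (not Box Diamond p or p) fails. ✗
w1: successors {w1, w2, w3}; not Box Diamond p or p there: w1:F, w2:T, w3:T. ✓
w2: successors {w0, w1, w2, w3}; not Box Diamond p or p there: w0:T, w1:F, w2:T, w3:T. ✓
w3: successors {w0, w1, w3}; not Box Diamond p or p there: w0:T, w1:F, w3:T. ✓
— 3 worlds.
For not Box Diamond (p -> Diamond p):
w0: Box Diamond (p -> Diamond p) is T. ✗
w1: Box Diamond (p -> Diamond p) is T. ✗
w2: Box Diamond (p -> Diamond p) is F. ✓
w3: Box Diamond (p -> Diamond p) is F. ✓
— 2 worlds.

3 and 2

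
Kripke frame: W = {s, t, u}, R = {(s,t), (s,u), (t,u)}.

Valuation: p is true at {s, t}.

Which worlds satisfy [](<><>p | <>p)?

s: successors {t, u}; <><>p | <>p there: t:F, u:F. ✗
t: successors {u}; <><>p | <>p there: u:F. ✗
u: no successors, so [](<><>p | <>p) holds vacuously. ✓

{u}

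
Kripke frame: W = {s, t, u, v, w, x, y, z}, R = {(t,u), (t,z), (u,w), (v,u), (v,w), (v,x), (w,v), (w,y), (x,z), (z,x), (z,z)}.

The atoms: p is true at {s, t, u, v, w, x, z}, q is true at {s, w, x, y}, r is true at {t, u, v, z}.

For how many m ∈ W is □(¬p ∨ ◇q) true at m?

s: no successors, so □(¬p ∨ ◇q) holds vacuously. ✓
t: successors {u, z}; ¬p ∨ ◇q there: u:T, z:T. ✓
u: successors {w}; ¬p ∨ ◇q there: w:T. ✓
v: successors {u, w, x}; ¬p ∨ ◇q there: u:T, w:T, x:F. ✗
w: successors {v, y}; ¬p ∨ ◇q there: v:T, y:T. ✓
x: successors {z}; ¬p ∨ ◇q there: z:T. ✓
y: no successors, so □(¬p ∨ ◇q) holds vacuously. ✓
z: successors {x, z}; ¬p ∨ ◇q there: x:F, z:T. ✗
Satisfying worlds: {s, t, u, w, x, y}.

6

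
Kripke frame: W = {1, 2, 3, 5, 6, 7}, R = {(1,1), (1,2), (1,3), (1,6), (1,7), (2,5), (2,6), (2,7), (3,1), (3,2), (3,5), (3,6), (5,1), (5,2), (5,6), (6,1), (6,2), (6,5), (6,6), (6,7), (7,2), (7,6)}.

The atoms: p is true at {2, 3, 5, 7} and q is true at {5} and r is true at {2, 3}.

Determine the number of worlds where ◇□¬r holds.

1: successors {1, 2, 3, 6, 7}; □¬r there: 1:F, 2:T, 3:F, 6:F, 7:F. ✓
2: successors {5, 6, 7}; □¬r there: 5:F, 6:F, 7:F. ✗
3: successors {1, 2, 5, 6}; □¬r there: 1:F, 2:T, 5:F, 6:F. ✓
5: successors {1, 2, 6}; □¬r there: 1:F, 2:T, 6:F. ✓
6: successors {1, 2, 5, 6, 7}; □¬r there: 1:F, 2:T, 5:F, 6:F, 7:F. ✓
7: successors {2, 6}; □¬r there: 2:T, 6:F. ✓
Satisfying worlds: {1, 3, 5, 6, 7}.

5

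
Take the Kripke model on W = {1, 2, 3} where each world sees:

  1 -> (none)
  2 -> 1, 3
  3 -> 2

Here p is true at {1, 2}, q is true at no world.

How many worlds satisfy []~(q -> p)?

1

1: no successors, so []~(q -> p) holds vacuously. ✓
2: successors {1, 3}; ~(q -> p) there: 1:F, 3:F. ✗
3: successors {2}; ~(q -> p) there: 2:F. ✗
Satisfying worlds: {1}.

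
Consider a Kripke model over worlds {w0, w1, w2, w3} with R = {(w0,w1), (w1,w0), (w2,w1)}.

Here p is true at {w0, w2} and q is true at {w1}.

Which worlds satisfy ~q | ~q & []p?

w0: ~q is T, ~q & []p is F. ✓
w1: ~q is F, ~q & []p is F. ✗
w2: ~q is T, ~q & []p is F. ✓
w3: ~q is T, ~q & []p is T. ✓

{w0, w2, w3}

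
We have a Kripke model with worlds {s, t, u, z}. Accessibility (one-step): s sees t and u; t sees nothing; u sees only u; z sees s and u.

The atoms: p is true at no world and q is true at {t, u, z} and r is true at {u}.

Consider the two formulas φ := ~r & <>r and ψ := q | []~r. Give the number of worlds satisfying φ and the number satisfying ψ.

2 and 3

For ~r & <>r:
s: ~r is T, <>r is T. ✓
t: ~r is T, <>r is F. ✗
u: ~r is F, <>r is T. ✗
z: ~r is T, <>r is T. ✓
— 2 worlds.
For q | []~r:
s: q is F, []~r is F. ✗
t: q is T, []~r is T. ✓
u: q is T, []~r is F. ✓
z: q is T, []~r is F. ✓
— 3 worlds.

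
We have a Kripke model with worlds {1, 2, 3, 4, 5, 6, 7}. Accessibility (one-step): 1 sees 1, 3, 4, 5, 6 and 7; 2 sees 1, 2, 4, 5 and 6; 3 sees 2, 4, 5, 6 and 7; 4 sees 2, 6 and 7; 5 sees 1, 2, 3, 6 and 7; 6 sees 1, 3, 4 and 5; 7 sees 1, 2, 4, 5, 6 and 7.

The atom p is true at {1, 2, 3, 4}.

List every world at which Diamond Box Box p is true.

∅

1: successors {1, 3, 4, 5, 6, 7}; Box Box p there: 1:F, 3:F, 4:F, 5:F, 6:F, 7:F. ✗
2: successors {1, 2, 4, 5, 6}; Box Box p there: 1:F, 2:F, 4:F, 5:F, 6:F. ✗
3: successors {2, 4, 5, 6, 7}; Box Box p there: 2:F, 4:F, 5:F, 6:F, 7:F. ✗
4: successors {2, 6, 7}; Box Box p there: 2:F, 6:F, 7:F. ✗
5: successors {1, 2, 3, 6, 7}; Box Box p there: 1:F, 2:F, 3:F, 6:F, 7:F. ✗
6: successors {1, 3, 4, 5}; Box Box p there: 1:F, 3:F, 4:F, 5:F. ✗
7: successors {1, 2, 4, 5, 6, 7}; Box Box p there: 1:F, 2:F, 4:F, 5:F, 6:F, 7:F. ✗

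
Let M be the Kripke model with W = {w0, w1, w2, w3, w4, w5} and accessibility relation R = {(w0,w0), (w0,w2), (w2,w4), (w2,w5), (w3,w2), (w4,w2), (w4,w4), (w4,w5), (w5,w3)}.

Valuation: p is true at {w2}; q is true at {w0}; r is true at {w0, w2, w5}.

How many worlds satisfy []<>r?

w0: successors {w0, w2}; <>r there: w0:T, w2:T. ✓
w1: no successors, so []<>r holds vacuously. ✓
w2: successors {w4, w5}; <>r there: w4:T, w5:F. ✗
w3: successors {w2}; <>r there: w2:T. ✓
w4: successors {w2, w4, w5}; <>r there: w2:T, w4:T, w5:F. ✗
w5: successors {w3}; <>r there: w3:T. ✓
Satisfying worlds: {w0, w1, w3, w5}.

4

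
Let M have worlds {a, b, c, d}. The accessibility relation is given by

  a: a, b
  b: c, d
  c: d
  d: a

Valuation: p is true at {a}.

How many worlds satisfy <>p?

a: successors {a, b}; p there: a:T, b:F. ✓
b: successors {c, d}; p there: c:F, d:F. ✗
c: successors {d}; p there: d:F. ✗
d: successors {a}; p there: a:T. ✓
Satisfying worlds: {a, d}.

2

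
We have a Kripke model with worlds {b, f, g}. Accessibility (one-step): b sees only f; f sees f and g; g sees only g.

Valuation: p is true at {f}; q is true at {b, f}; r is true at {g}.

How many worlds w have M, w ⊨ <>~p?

b: successors {f}; ~p there: f:F. ✗
f: successors {f, g}; ~p there: f:F, g:T. ✓
g: successors {g}; ~p there: g:T. ✓
Satisfying worlds: {f, g}.

2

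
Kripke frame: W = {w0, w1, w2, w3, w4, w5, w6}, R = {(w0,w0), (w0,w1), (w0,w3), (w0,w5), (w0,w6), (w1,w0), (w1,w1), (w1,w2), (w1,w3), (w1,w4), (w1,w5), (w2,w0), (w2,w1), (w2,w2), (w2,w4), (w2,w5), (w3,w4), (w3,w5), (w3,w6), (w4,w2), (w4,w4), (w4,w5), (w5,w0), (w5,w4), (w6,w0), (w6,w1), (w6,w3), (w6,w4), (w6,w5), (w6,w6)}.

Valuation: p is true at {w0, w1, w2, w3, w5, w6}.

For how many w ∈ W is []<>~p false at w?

5

w0: successors {w0, w1, w3, w5, w6}; <>~p there: w0:F, w1:T, w3:T, w5:T, w6:T. ✗
w1: successors {w0, w1, w2, w3, w4, w5}; <>~p there: w0:F, w1:T, w2:T, w3:T, w4:T, w5:T. ✗
w2: successors {w0, w1, w2, w4, w5}; <>~p there: w0:F, w1:T, w2:T, w4:T, w5:T. ✗
w3: successors {w4, w5, w6}; <>~p there: w4:T, w5:T, w6:T. ✓
w4: successors {w2, w4, w5}; <>~p there: w2:T, w4:T, w5:T. ✓
w5: successors {w0, w4}; <>~p there: w0:F, w4:T. ✗
w6: successors {w0, w1, w3, w4, w5, w6}; <>~p there: w0:F, w1:T, w3:T, w4:T, w5:T, w6:T. ✗
Satisfying worlds: {w3, w4}.
So []<>~p fails at the other 5 worlds.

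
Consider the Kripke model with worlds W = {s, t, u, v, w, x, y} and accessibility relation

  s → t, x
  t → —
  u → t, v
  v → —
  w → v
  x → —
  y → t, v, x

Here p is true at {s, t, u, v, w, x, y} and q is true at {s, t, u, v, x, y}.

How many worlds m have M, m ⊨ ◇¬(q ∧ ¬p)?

s: successors {t, x}; ¬(q ∧ ¬p) there: t:T, x:T. ✓
t: no successors, so ◇¬(q ∧ ¬p) fails. ✗
u: successors {t, v}; ¬(q ∧ ¬p) there: t:T, v:T. ✓
v: no successors, so ◇¬(q ∧ ¬p) fails. ✗
w: successors {v}; ¬(q ∧ ¬p) there: v:T. ✓
x: no successors, so ◇¬(q ∧ ¬p) fails. ✗
y: successors {t, v, x}; ¬(q ∧ ¬p) there: t:T, v:T, x:T. ✓
Satisfying worlds: {s, u, w, y}.

4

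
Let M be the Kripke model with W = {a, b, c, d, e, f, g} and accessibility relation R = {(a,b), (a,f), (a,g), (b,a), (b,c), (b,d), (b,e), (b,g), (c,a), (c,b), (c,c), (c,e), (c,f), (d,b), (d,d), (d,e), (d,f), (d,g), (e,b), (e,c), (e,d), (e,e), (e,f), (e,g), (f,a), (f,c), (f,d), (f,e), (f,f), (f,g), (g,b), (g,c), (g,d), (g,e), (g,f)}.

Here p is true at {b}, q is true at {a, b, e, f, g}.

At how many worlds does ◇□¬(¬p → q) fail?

a: successors {b, f, g}; □¬(¬p → q) there: b:F, f:F, g:F. ✗
b: successors {a, c, d, e, g}; □¬(¬p → q) there: a:F, c:F, d:F, e:F, g:F. ✗
c: successors {a, b, c, e, f}; □¬(¬p → q) there: a:F, b:F, c:F, e:F, f:F. ✗
d: successors {b, d, e, f, g}; □¬(¬p → q) there: b:F, d:F, e:F, f:F, g:F. ✗
e: successors {b, c, d, e, f, g}; □¬(¬p → q) there: b:F, c:F, d:F, e:F, f:F, g:F. ✗
f: successors {a, c, d, e, f, g}; □¬(¬p → q) there: a:F, c:F, d:F, e:F, f:F, g:F. ✗
g: successors {b, c, d, e, f}; □¬(¬p → q) there: b:F, c:F, d:F, e:F, f:F. ✗
Satisfying worlds: ∅.
So ◇□¬(¬p → q) fails at the other 7 worlds.

7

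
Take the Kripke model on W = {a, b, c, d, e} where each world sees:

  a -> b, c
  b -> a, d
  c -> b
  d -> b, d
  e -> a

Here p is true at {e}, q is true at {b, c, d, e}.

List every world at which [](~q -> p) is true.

{a, c, d}

a: successors {b, c}; ~q -> p there: b:T, c:T. ✓
b: successors {a, d}; ~q -> p there: a:F, d:T. ✗
c: successors {b}; ~q -> p there: b:T. ✓
d: successors {b, d}; ~q -> p there: b:T, d:T. ✓
e: successors {a}; ~q -> p there: a:F. ✗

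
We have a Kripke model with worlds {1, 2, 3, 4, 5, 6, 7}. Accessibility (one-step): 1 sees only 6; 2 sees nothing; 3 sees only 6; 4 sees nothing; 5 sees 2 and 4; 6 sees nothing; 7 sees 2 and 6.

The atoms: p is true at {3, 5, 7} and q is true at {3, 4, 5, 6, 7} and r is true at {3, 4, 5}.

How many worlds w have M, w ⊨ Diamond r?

1: successors {6}; r there: 6:F. ✗
2: no successors, so Diamond r fails. ✗
3: successors {6}; r there: 6:F. ✗
4: no successors, so Diamond r fails. ✗
5: successors {2, 4}; r there: 2:F, 4:T. ✓
6: no successors, so Diamond r fails. ✗
7: successors {2, 6}; r there: 2:F, 6:F. ✗
Satisfying worlds: {5}.

1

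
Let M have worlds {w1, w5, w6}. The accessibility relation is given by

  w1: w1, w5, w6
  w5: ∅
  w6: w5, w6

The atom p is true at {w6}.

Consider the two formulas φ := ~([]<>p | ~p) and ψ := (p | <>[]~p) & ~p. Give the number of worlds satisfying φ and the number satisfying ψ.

1 and 1

For ~([]<>p | ~p):
w1: []<>p | ~p is T. ✗
w5: []<>p | ~p is T. ✗
w6: []<>p | ~p is F. ✓
— 1 world.
For (p | <>[]~p) & ~p:
w1: p | <>[]~p is T, ~p is T. ✓
w5: p | <>[]~p is F, ~p is T. ✗
w6: p | <>[]~p is T, ~p is F. ✗
— 1 world.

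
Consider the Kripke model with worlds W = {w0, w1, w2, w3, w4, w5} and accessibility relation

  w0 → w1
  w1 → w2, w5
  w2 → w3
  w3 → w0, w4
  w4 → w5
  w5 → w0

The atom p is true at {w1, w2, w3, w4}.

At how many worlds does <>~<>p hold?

3

w0: successors {w1}; ~<>p there: w1:F. ✗
w1: successors {w2, w5}; ~<>p there: w2:F, w5:T. ✓
w2: successors {w3}; ~<>p there: w3:F. ✗
w3: successors {w0, w4}; ~<>p there: w0:F, w4:T. ✓
w4: successors {w5}; ~<>p there: w5:T. ✓
w5: successors {w0}; ~<>p there: w0:F. ✗
Satisfying worlds: {w1, w3, w4}.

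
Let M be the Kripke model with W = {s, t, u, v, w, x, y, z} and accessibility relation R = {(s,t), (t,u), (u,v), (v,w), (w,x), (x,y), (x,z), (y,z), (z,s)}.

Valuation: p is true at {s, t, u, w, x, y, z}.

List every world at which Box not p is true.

{u}

s: successors {t}; not p there: t:F. ✗
t: successors {u}; not p there: u:F. ✗
u: successors {v}; not p there: v:T. ✓
v: successors {w}; not p there: w:F. ✗
w: successors {x}; not p there: x:F. ✗
x: successors {y, z}; not p there: y:F, z:F. ✗
y: successors {z}; not p there: z:F. ✗
z: successors {s}; not p there: s:F. ✗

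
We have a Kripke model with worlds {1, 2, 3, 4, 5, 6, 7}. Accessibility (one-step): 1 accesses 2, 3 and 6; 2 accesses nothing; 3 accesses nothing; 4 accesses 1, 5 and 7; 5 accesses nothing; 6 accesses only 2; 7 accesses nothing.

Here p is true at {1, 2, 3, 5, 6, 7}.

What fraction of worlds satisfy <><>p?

1: successors {2, 3, 6}; <>p there: 2:F, 3:F, 6:T. ✓
2: no successors, so <><>p fails. ✗
3: no successors, so <><>p fails. ✗
4: successors {1, 5, 7}; <>p there: 1:T, 5:F, 7:F. ✓
5: no successors, so <><>p fails. ✗
6: successors {2}; <>p there: 2:F. ✗
7: no successors, so <><>p fails. ✗
That's 2 of 7 worlds, so 2/7.

2/7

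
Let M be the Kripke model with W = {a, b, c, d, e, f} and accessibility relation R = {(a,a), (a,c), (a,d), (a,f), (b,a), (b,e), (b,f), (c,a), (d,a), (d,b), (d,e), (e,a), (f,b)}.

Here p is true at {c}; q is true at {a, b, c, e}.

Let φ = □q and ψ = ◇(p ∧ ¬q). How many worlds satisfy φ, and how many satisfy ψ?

For □q:
a: successors {a, c, d, f}; q there: a:T, c:T, d:F, f:F. ✗
b: successors {a, e, f}; q there: a:T, e:T, f:F. ✗
c: successors {a}; q there: a:T. ✓
d: successors {a, b, e}; q there: a:T, b:T, e:T. ✓
e: successors {a}; q there: a:T. ✓
f: successors {b}; q there: b:T. ✓
— 4 worlds.
For ◇(p ∧ ¬q):
a: successors {a, c, d, f}; p ∧ ¬q there: a:F, c:F, d:F, f:F. ✗
b: successors {a, e, f}; p ∧ ¬q there: a:F, e:F, f:F. ✗
c: successors {a}; p ∧ ¬q there: a:F. ✗
d: successors {a, b, e}; p ∧ ¬q there: a:F, b:F, e:F. ✗
e: successors {a}; p ∧ ¬q there: a:F. ✗
f: successors {b}; p ∧ ¬q there: b:F. ✗
— 0 worlds.

4 and 0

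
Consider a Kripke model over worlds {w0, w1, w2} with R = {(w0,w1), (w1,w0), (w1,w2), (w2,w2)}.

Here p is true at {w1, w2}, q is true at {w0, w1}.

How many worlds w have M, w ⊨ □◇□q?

1

w0: successors {w1}; ◇□q there: w1:T. ✓
w1: successors {w0, w2}; ◇□q there: w0:F, w2:F. ✗
w2: successors {w2}; ◇□q there: w2:F. ✗
Satisfying worlds: {w0}.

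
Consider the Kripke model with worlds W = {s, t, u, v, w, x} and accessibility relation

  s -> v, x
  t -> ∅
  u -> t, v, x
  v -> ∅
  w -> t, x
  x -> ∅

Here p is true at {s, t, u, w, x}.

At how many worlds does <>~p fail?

4

s: successors {v, x}; ~p there: v:T, x:F. ✓
t: no successors, so <>~p fails. ✗
u: successors {t, v, x}; ~p there: t:F, v:T, x:F. ✓
v: no successors, so <>~p fails. ✗
w: successors {t, x}; ~p there: t:F, x:F. ✗
x: no successors, so <>~p fails. ✗
Satisfying worlds: {s, u}.
So <>~p fails at the other 4 worlds.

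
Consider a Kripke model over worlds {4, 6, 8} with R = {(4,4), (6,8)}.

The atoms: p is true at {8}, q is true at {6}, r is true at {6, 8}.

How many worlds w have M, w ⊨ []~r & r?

4: []~r is T, r is F. ✗
6: []~r is F, r is T. ✗
8: []~r is T, r is T. ✓
Satisfying worlds: {8}.

1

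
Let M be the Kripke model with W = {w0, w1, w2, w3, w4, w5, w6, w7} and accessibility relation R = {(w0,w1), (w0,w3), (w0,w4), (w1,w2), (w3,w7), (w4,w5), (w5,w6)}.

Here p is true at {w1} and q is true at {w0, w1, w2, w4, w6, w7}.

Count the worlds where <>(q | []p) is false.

w0: successors {w1, w3, w4}; q | []p there: w1:T, w3:F, w4:T. ✓
w1: successors {w2}; q | []p there: w2:T. ✓
w2: no successors, so <>(q | []p) fails. ✗
w3: successors {w7}; q | []p there: w7:T. ✓
w4: successors {w5}; q | []p there: w5:F. ✗
w5: successors {w6}; q | []p there: w6:T. ✓
w6: no successors, so <>(q | []p) fails. ✗
w7: no successors, so <>(q | []p) fails. ✗
Satisfying worlds: {w0, w1, w3, w5}.
So <>(q | []p) fails at the other 4 worlds.

4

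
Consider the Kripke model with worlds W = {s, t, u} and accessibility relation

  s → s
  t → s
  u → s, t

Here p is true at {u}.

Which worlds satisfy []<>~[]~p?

s: successors {s}; <>~[]~p there: s:F. ✗
t: successors {s}; <>~[]~p there: s:F. ✗
u: successors {s, t}; <>~[]~p there: s:F, t:F. ✗

∅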